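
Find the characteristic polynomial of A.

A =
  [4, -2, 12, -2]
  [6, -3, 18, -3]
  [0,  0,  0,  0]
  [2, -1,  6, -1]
x^4

Expanding det(x·I − A) (e.g. by cofactor expansion or by noting that A is similar to its Jordan form J, which has the same characteristic polynomial as A) gives
  χ_A(x) = x^4
which factors as x^4. The eigenvalues (with algebraic multiplicities) are λ = 0 with multiplicity 4.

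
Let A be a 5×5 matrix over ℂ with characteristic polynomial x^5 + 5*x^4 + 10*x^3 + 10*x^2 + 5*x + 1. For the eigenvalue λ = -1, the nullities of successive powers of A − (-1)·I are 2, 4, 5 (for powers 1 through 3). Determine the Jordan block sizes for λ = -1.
Block sizes for λ = -1: [3, 2]

From the dimensions of kernels of powers, the number of Jordan blocks of size at least j is d_j − d_{j−1} where d_j = dim ker(N^j) (with d_0 = 0). Computing the differences gives [2, 2, 1].
The number of blocks of size exactly k is (#blocks of size ≥ k) − (#blocks of size ≥ k + 1), so the partition is: 1 block(s) of size 2, 1 block(s) of size 3.
In nonincreasing order the block sizes are [3, 2].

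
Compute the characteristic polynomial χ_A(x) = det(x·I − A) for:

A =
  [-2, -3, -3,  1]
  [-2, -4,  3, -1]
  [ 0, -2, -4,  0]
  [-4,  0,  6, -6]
x^4 + 16*x^3 + 96*x^2 + 256*x + 256

Expanding det(x·I − A) (e.g. by cofactor expansion or by noting that A is similar to its Jordan form J, which has the same characteristic polynomial as A) gives
  χ_A(x) = x^4 + 16*x^3 + 96*x^2 + 256*x + 256
which factors as (x + 4)^4. The eigenvalues (with algebraic multiplicities) are λ = -4 with multiplicity 4.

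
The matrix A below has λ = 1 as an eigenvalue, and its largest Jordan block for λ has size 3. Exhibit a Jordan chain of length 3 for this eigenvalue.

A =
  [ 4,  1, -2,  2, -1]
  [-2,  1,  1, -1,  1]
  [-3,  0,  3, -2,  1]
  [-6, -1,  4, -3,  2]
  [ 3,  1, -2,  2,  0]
A Jordan chain for λ = 1 of length 3:
v_1 = (-2, 0, 0, 2, -2)ᵀ
v_2 = (3, -2, -3, -6, 3)ᵀ
v_3 = (1, 0, 0, 0, 0)ᵀ

Let N = A − (1)·I. We want v_3 with N^3 v_3 = 0 but N^2 v_3 ≠ 0; then v_{j-1} := N · v_j for j = 3, …, 2.

Pick v_3 = (1, 0, 0, 0, 0)ᵀ.
Then v_2 = N · v_3 = (3, -2, -3, -6, 3)ᵀ.
Then v_1 = N · v_2 = (-2, 0, 0, 2, -2)ᵀ.

Sanity check: (A − (1)·I) v_1 = (0, 0, 0, 0, 0)ᵀ = 0. ✓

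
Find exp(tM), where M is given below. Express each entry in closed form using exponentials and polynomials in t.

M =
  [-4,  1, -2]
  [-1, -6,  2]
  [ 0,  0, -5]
e^{tM} =
  [t*exp(-5*t) + exp(-5*t), t*exp(-5*t), -2*t*exp(-5*t)]
  [-t*exp(-5*t), -t*exp(-5*t) + exp(-5*t), 2*t*exp(-5*t)]
  [0, 0, exp(-5*t)]

Strategy: write M = P · J · P⁻¹ where J is a Jordan canonical form, so e^{tM} = P · e^{tJ} · P⁻¹, and e^{tJ} can be computed block-by-block.

M has Jordan form
J =
  [-5,  1,  0]
  [ 0, -5,  0]
  [ 0,  0, -5]
(up to reordering of blocks).

Per-block formulas:
  For a 1×1 block at λ = -5: exp(t · [-5]) = [e^(-5t)].
  For a 2×2 Jordan block J_2(-5): exp(t · J_2(-5)) = e^(-5t)·(I + t·N), where N is the 2×2 nilpotent shift.

After assembling e^{tJ} and conjugating by P, we get:

e^{tM} =
  [t*exp(-5*t) + exp(-5*t), t*exp(-5*t), -2*t*exp(-5*t)]
  [-t*exp(-5*t), -t*exp(-5*t) + exp(-5*t), 2*t*exp(-5*t)]
  [0, 0, exp(-5*t)]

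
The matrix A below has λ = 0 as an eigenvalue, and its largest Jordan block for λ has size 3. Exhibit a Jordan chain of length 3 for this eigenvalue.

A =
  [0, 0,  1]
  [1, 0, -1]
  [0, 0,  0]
A Jordan chain for λ = 0 of length 3:
v_1 = (0, 1, 0)ᵀ
v_2 = (1, -1, 0)ᵀ
v_3 = (0, 0, 1)ᵀ

Let N = A − (0)·I. We want v_3 with N^3 v_3 = 0 but N^2 v_3 ≠ 0; then v_{j-1} := N · v_j for j = 3, …, 2.

Pick v_3 = (0, 0, 1)ᵀ.
Then v_2 = N · v_3 = (1, -1, 0)ᵀ.
Then v_1 = N · v_2 = (0, 1, 0)ᵀ.

Sanity check: (A − (0)·I) v_1 = (0, 0, 0)ᵀ = 0. ✓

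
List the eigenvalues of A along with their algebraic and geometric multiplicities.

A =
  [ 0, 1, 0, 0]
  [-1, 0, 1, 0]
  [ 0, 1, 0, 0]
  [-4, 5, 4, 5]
λ = 0: alg = 3, geom = 1; λ = 5: alg = 1, geom = 1

Step 1 — factor the characteristic polynomial to read off the algebraic multiplicities:
  χ_A(x) = x^3*(x - 5)

Step 2 — compute geometric multiplicities via the rank-nullity identity g(λ) = n − rank(A − λI):
  rank(A − (0)·I) = 3, so dim ker(A − (0)·I) = n − 3 = 1
  rank(A − (5)·I) = 3, so dim ker(A − (5)·I) = n − 3 = 1

Summary:
  λ = 0: algebraic multiplicity = 3, geometric multiplicity = 1
  λ = 5: algebraic multiplicity = 1, geometric multiplicity = 1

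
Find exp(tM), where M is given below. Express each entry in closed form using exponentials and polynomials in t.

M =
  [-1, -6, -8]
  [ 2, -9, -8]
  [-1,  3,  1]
e^{tM} =
  [2*t*exp(-3*t) + exp(-3*t), -6*t*exp(-3*t), -8*t*exp(-3*t)]
  [2*t*exp(-3*t), -6*t*exp(-3*t) + exp(-3*t), -8*t*exp(-3*t)]
  [-t*exp(-3*t), 3*t*exp(-3*t), 4*t*exp(-3*t) + exp(-3*t)]

Strategy: write M = P · J · P⁻¹ where J is a Jordan canonical form, so e^{tM} = P · e^{tJ} · P⁻¹, and e^{tJ} can be computed block-by-block.

M has Jordan form
J =
  [-3,  1,  0]
  [ 0, -3,  0]
  [ 0,  0, -3]
(up to reordering of blocks).

Per-block formulas:
  For a 2×2 Jordan block J_2(-3): exp(t · J_2(-3)) = e^(-3t)·(I + t·N), where N is the 2×2 nilpotent shift.
  For a 1×1 block at λ = -3: exp(t · [-3]) = [e^(-3t)].

After assembling e^{tJ} and conjugating by P, we get:

e^{tM} =
  [2*t*exp(-3*t) + exp(-3*t), -6*t*exp(-3*t), -8*t*exp(-3*t)]
  [2*t*exp(-3*t), -6*t*exp(-3*t) + exp(-3*t), -8*t*exp(-3*t)]
  [-t*exp(-3*t), 3*t*exp(-3*t), 4*t*exp(-3*t) + exp(-3*t)]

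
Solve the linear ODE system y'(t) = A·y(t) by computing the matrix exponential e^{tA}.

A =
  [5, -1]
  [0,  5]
e^{tA} =
  [exp(5*t), -t*exp(5*t)]
  [0, exp(5*t)]

Strategy: write A = P · J · P⁻¹ where J is a Jordan canonical form, so e^{tA} = P · e^{tJ} · P⁻¹, and e^{tJ} can be computed block-by-block.

A has Jordan form
J =
  [5, 1]
  [0, 5]
(up to reordering of blocks).

Per-block formulas:
  For a 2×2 Jordan block J_2(5): exp(t · J_2(5)) = e^(5t)·(I + t·N), where N is the 2×2 nilpotent shift.

After assembling e^{tJ} and conjugating by P, we get:

e^{tA} =
  [exp(5*t), -t*exp(5*t)]
  [0, exp(5*t)]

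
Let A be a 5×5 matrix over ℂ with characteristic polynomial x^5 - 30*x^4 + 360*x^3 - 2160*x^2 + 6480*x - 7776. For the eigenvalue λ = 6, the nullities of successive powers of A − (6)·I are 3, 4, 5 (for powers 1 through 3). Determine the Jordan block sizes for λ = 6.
Block sizes for λ = 6: [3, 1, 1]

From the dimensions of kernels of powers, the number of Jordan blocks of size at least j is d_j − d_{j−1} where d_j = dim ker(N^j) (with d_0 = 0). Computing the differences gives [3, 1, 1].
The number of blocks of size exactly k is (#blocks of size ≥ k) − (#blocks of size ≥ k + 1), so the partition is: 2 block(s) of size 1, 1 block(s) of size 3.
In nonincreasing order the block sizes are [3, 1, 1].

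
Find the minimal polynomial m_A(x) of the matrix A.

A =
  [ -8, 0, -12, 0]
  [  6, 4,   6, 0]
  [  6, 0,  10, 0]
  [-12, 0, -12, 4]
x^2 - 2*x - 8

The characteristic polynomial is χ_A(x) = (x - 4)^3*(x + 2), so the eigenvalues are known. The minimal polynomial is
  m_A(x) = Π_λ (x − λ)^{k_λ}
where k_λ is the size of the *largest* Jordan block for λ (equivalently, the smallest k with (A − λI)^k v = 0 for every generalised eigenvector v of λ).

  λ = -2: largest Jordan block has size 1, contributing (x + 2)
  λ = 4: largest Jordan block has size 1, contributing (x − 4)

So m_A(x) = (x - 4)*(x + 2) = x^2 - 2*x - 8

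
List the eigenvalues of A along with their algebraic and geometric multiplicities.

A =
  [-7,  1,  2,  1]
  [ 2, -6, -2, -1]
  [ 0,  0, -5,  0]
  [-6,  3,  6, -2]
λ = -5: alg = 4, geom = 3

Step 1 — factor the characteristic polynomial to read off the algebraic multiplicities:
  χ_A(x) = (x + 5)^4

Step 2 — compute geometric multiplicities via the rank-nullity identity g(λ) = n − rank(A − λI):
  rank(A − (-5)·I) = 1, so dim ker(A − (-5)·I) = n − 1 = 3

Summary:
  λ = -5: algebraic multiplicity = 4, geometric multiplicity = 3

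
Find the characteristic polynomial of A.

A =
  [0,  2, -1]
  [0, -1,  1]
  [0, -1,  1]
x^3

Expanding det(x·I − A) (e.g. by cofactor expansion or by noting that A is similar to its Jordan form J, which has the same characteristic polynomial as A) gives
  χ_A(x) = x^3
which factors as x^3. The eigenvalues (with algebraic multiplicities) are λ = 0 with multiplicity 3.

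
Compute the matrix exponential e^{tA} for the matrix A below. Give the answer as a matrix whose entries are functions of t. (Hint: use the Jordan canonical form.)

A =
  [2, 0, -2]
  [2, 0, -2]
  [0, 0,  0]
e^{tA} =
  [exp(2*t), 0, 1 - exp(2*t)]
  [exp(2*t) - 1, 1, 1 - exp(2*t)]
  [0, 0, 1]

Strategy: write A = P · J · P⁻¹ where J is a Jordan canonical form, so e^{tA} = P · e^{tJ} · P⁻¹, and e^{tJ} can be computed block-by-block.

A has Jordan form
J =
  [0, 0, 0]
  [0, 0, 0]
  [0, 0, 2]
(up to reordering of blocks).

Per-block formulas:
  For a 1×1 block at λ = 2: exp(t · [2]) = [e^(2t)].
  For a 1×1 block at λ = 0: exp(t · [0]) = [e^(0t)].

After assembling e^{tJ} and conjugating by P, we get:

e^{tA} =
  [exp(2*t), 0, 1 - exp(2*t)]
  [exp(2*t) - 1, 1, 1 - exp(2*t)]
  [0, 0, 1]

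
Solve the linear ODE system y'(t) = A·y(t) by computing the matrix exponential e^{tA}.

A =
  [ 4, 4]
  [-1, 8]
e^{tA} =
  [-2*t*exp(6*t) + exp(6*t), 4*t*exp(6*t)]
  [-t*exp(6*t), 2*t*exp(6*t) + exp(6*t)]

Strategy: write A = P · J · P⁻¹ where J is a Jordan canonical form, so e^{tA} = P · e^{tJ} · P⁻¹, and e^{tJ} can be computed block-by-block.

A has Jordan form
J =
  [6, 1]
  [0, 6]
(up to reordering of blocks).

Per-block formulas:
  For a 2×2 Jordan block J_2(6): exp(t · J_2(6)) = e^(6t)·(I + t·N), where N is the 2×2 nilpotent shift.

After assembling e^{tJ} and conjugating by P, we get:

e^{tA} =
  [-2*t*exp(6*t) + exp(6*t), 4*t*exp(6*t)]
  [-t*exp(6*t), 2*t*exp(6*t) + exp(6*t)]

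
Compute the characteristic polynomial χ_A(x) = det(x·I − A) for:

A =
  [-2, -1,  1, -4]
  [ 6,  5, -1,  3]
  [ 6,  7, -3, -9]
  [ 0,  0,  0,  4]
x^4 - 4*x^3 - 12*x^2 + 32*x + 64

Expanding det(x·I − A) (e.g. by cofactor expansion or by noting that A is similar to its Jordan form J, which has the same characteristic polynomial as A) gives
  χ_A(x) = x^4 - 4*x^3 - 12*x^2 + 32*x + 64
which factors as (x - 4)^2*(x + 2)^2. The eigenvalues (with algebraic multiplicities) are λ = -2 with multiplicity 2, λ = 4 with multiplicity 2.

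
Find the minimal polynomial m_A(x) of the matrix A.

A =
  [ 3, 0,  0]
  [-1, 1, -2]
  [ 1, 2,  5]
x^2 - 6*x + 9

The characteristic polynomial is χ_A(x) = (x - 3)^3, so the eigenvalues are known. The minimal polynomial is
  m_A(x) = Π_λ (x − λ)^{k_λ}
where k_λ is the size of the *largest* Jordan block for λ (equivalently, the smallest k with (A − λI)^k v = 0 for every generalised eigenvector v of λ).

  λ = 3: largest Jordan block has size 2, contributing (x − 3)^2

So m_A(x) = (x - 3)^2 = x^2 - 6*x + 9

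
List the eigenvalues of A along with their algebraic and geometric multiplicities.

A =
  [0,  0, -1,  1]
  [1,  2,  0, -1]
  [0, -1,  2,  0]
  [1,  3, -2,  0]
λ = 1: alg = 4, geom = 2

Step 1 — factor the characteristic polynomial to read off the algebraic multiplicities:
  χ_A(x) = (x - 1)^4

Step 2 — compute geometric multiplicities via the rank-nullity identity g(λ) = n − rank(A − λI):
  rank(A − (1)·I) = 2, so dim ker(A − (1)·I) = n − 2 = 2

Summary:
  λ = 1: algebraic multiplicity = 4, geometric multiplicity = 2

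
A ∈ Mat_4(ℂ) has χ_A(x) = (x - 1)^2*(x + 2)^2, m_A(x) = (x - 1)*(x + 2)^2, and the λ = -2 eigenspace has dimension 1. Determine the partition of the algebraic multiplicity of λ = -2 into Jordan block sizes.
Block sizes for λ = -2: [2]

Step 1 — from the characteristic polynomial, algebraic multiplicity of λ = -2 is 2. From dim ker(A − (-2)·I) = 1, there are exactly 1 Jordan blocks for λ = -2.
Step 2 — from the minimal polynomial, the factor (x + 2)^2 tells us the largest block for λ = -2 has size 2.
Step 3 — with total size 2, 1 blocks, and largest block 2, the block sizes (in nonincreasing order) are [2].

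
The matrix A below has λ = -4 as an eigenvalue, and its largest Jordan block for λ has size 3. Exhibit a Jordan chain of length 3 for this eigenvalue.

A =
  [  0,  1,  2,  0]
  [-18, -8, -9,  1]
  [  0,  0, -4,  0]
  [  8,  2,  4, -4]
A Jordan chain for λ = -4 of length 3:
v_1 = (-2, 8, 0, -4)ᵀ
v_2 = (4, -18, 0, 8)ᵀ
v_3 = (1, 0, 0, 0)ᵀ

Let N = A − (-4)·I. We want v_3 with N^3 v_3 = 0 but N^2 v_3 ≠ 0; then v_{j-1} := N · v_j for j = 3, …, 2.

Pick v_3 = (1, 0, 0, 0)ᵀ.
Then v_2 = N · v_3 = (4, -18, 0, 8)ᵀ.
Then v_1 = N · v_2 = (-2, 8, 0, -4)ᵀ.

Sanity check: (A − (-4)·I) v_1 = (0, 0, 0, 0)ᵀ = 0. ✓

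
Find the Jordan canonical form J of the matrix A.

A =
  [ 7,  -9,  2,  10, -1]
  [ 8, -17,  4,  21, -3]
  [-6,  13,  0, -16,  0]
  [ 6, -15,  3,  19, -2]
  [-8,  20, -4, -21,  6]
J_3(3) ⊕ J_2(3)

The characteristic polynomial is
  det(x·I − A) = x^5 - 15*x^4 + 90*x^3 - 270*x^2 + 405*x - 243 = (x - 3)^5

Eigenvalues and multiplicities (the geometric multiplicity of λ is n − rank(A − λI), which equals the number of Jordan blocks for λ):
  λ = 3: algebraic multiplicity = 5, geometric multiplicity = 2

Determining the block sizes for each eigenvalue:
  λ = 3: with am = 5 and gm = 2, the partition is not yet determined (e.g. several partitions of 5 into 2 parts exist). Let N = A − (3)·I. Computing rank(N^1) = 3, rank(N^2) = 1, rank(N^3) = 0; the number of blocks of size ≥ j is rank(N^{j−1}) − rank(N^j), giving [2, 2, 1]. So we have 1 block(s) of size 3, 1 block(s) of size 2 → block sizes [3, 2]

Assembling the blocks gives a Jordan form
J =
  [3, 1, 0, 0, 0]
  [0, 3, 1, 0, 0]
  [0, 0, 3, 0, 0]
  [0, 0, 0, 3, 1]
  [0, 0, 0, 0, 3]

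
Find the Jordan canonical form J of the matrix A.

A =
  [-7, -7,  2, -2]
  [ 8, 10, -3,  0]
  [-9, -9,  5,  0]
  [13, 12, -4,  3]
J_3(2) ⊕ J_1(5)

The characteristic polynomial is
  det(x·I − A) = x^4 - 11*x^3 + 42*x^2 - 68*x + 40 = (x - 5)*(x - 2)^3

Eigenvalues and multiplicities (the geometric multiplicity of λ is n − rank(A − λI), which equals the number of Jordan blocks for λ):
  λ = 2: algebraic multiplicity = 3, geometric multiplicity = 1
  λ = 5: algebraic multiplicity = 1, geometric multiplicity = 1

Determining the block sizes for each eigenvalue:
  λ = 2: one block (gm = 1), so the single block has size am = 3 → block sizes [3]
  λ = 5: one block (gm = 1), so the single block has size am = 1 → block sizes [1]

Assembling the blocks gives a Jordan form
J =
  [2, 1, 0, 0]
  [0, 2, 1, 0]
  [0, 0, 2, 0]
  [0, 0, 0, 5]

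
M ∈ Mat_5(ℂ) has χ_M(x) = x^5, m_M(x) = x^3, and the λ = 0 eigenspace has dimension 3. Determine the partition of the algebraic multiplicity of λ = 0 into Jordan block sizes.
Block sizes for λ = 0: [3, 1, 1]

Step 1 — from the characteristic polynomial, algebraic multiplicity of λ = 0 is 5. From dim ker(M − (0)·I) = 3, there are exactly 3 Jordan blocks for λ = 0.
Step 2 — from the minimal polynomial, the factor (x − 0)^3 tells us the largest block for λ = 0 has size 3.
Step 3 — with total size 5, 3 blocks, and largest block 3, the block sizes (in nonincreasing order) are [3, 1, 1].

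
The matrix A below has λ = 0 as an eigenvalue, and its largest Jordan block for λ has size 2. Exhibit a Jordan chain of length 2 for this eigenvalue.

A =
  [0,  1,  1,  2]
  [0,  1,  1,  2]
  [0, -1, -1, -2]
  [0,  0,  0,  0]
A Jordan chain for λ = 0 of length 2:
v_1 = (1, 1, -1, 0)ᵀ
v_2 = (0, 1, 0, 0)ᵀ

Let N = A − (0)·I. We want v_2 with N^2 v_2 = 0 but N^1 v_2 ≠ 0; then v_{j-1} := N · v_j for j = 2, …, 2.

Pick v_2 = (0, 1, 0, 0)ᵀ.
Then v_1 = N · v_2 = (1, 1, -1, 0)ᵀ.

Sanity check: (A − (0)·I) v_1 = (0, 0, 0, 0)ᵀ = 0. ✓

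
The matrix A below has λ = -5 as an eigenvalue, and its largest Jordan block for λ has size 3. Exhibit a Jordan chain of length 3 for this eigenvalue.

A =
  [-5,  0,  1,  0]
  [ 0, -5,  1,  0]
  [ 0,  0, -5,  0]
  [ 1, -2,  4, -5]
A Jordan chain for λ = -5 of length 3:
v_1 = (0, 0, 0, -1)ᵀ
v_2 = (1, 1, 0, 4)ᵀ
v_3 = (0, 0, 1, 0)ᵀ

Let N = A − (-5)·I. We want v_3 with N^3 v_3 = 0 but N^2 v_3 ≠ 0; then v_{j-1} := N · v_j for j = 3, …, 2.

Pick v_3 = (0, 0, 1, 0)ᵀ.
Then v_2 = N · v_3 = (1, 1, 0, 4)ᵀ.
Then v_1 = N · v_2 = (0, 0, 0, -1)ᵀ.

Sanity check: (A − (-5)·I) v_1 = (0, 0, 0, 0)ᵀ = 0. ✓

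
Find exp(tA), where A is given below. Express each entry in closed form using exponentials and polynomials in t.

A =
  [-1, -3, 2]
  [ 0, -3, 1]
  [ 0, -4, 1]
e^{tA} =
  [exp(-t), -t^2*exp(-t) - 3*t*exp(-t), t^2*exp(-t)/2 + 2*t*exp(-t)]
  [0, -2*t*exp(-t) + exp(-t), t*exp(-t)]
  [0, -4*t*exp(-t), 2*t*exp(-t) + exp(-t)]

Strategy: write A = P · J · P⁻¹ where J is a Jordan canonical form, so e^{tA} = P · e^{tJ} · P⁻¹, and e^{tJ} can be computed block-by-block.

A has Jordan form
J =
  [-1,  1,  0]
  [ 0, -1,  1]
  [ 0,  0, -1]
(up to reordering of blocks).

Per-block formulas:
  For a 3×3 Jordan block J_3(-1): exp(t · J_3(-1)) = e^(-1t)·(I + t·N + (t^2/2)·N^2), where N is the 3×3 nilpotent shift.

After assembling e^{tJ} and conjugating by P, we get:

e^{tA} =
  [exp(-t), -t^2*exp(-t) - 3*t*exp(-t), t^2*exp(-t)/2 + 2*t*exp(-t)]
  [0, -2*t*exp(-t) + exp(-t), t*exp(-t)]
  [0, -4*t*exp(-t), 2*t*exp(-t) + exp(-t)]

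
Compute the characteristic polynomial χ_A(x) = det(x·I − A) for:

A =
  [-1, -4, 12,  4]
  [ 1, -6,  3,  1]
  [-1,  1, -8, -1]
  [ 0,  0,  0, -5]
x^4 + 20*x^3 + 150*x^2 + 500*x + 625

Expanding det(x·I − A) (e.g. by cofactor expansion or by noting that A is similar to its Jordan form J, which has the same characteristic polynomial as A) gives
  χ_A(x) = x^4 + 20*x^3 + 150*x^2 + 500*x + 625
which factors as (x + 5)^4. The eigenvalues (with algebraic multiplicities) are λ = -5 with multiplicity 4.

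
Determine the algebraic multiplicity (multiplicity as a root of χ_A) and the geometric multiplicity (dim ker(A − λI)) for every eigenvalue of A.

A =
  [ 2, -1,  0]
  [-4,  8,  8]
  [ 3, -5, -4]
λ = 2: alg = 3, geom = 1

Step 1 — factor the characteristic polynomial to read off the algebraic multiplicities:
  χ_A(x) = (x - 2)^3

Step 2 — compute geometric multiplicities via the rank-nullity identity g(λ) = n − rank(A − λI):
  rank(A − (2)·I) = 2, so dim ker(A − (2)·I) = n − 2 = 1

Summary:
  λ = 2: algebraic multiplicity = 3, geometric multiplicity = 1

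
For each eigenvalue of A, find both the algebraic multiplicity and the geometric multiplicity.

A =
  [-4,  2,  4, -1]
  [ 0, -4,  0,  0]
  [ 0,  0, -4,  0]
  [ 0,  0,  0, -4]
λ = -4: alg = 4, geom = 3

Step 1 — factor the characteristic polynomial to read off the algebraic multiplicities:
  χ_A(x) = (x + 4)^4

Step 2 — compute geometric multiplicities via the rank-nullity identity g(λ) = n − rank(A − λI):
  rank(A − (-4)·I) = 1, so dim ker(A − (-4)·I) = n − 1 = 3

Summary:
  λ = -4: algebraic multiplicity = 4, geometric multiplicity = 3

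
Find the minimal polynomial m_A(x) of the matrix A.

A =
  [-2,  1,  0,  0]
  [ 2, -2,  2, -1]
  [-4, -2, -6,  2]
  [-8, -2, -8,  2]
x^3 + 6*x^2 + 12*x + 8

The characteristic polynomial is χ_A(x) = (x + 2)^4, so the eigenvalues are known. The minimal polynomial is
  m_A(x) = Π_λ (x − λ)^{k_λ}
where k_λ is the size of the *largest* Jordan block for λ (equivalently, the smallest k with (A − λI)^k v = 0 for every generalised eigenvector v of λ).

  λ = -2: largest Jordan block has size 3, contributing (x + 2)^3

So m_A(x) = (x + 2)^3 = x^3 + 6*x^2 + 12*x + 8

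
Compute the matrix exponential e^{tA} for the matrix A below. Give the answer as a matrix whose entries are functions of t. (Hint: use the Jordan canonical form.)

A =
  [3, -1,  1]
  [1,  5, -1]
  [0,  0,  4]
e^{tA} =
  [-t*exp(4*t) + exp(4*t), -t*exp(4*t), t*exp(4*t)]
  [t*exp(4*t), t*exp(4*t) + exp(4*t), -t*exp(4*t)]
  [0, 0, exp(4*t)]

Strategy: write A = P · J · P⁻¹ where J is a Jordan canonical form, so e^{tA} = P · e^{tJ} · P⁻¹, and e^{tJ} can be computed block-by-block.

A has Jordan form
J =
  [4, 1, 0]
  [0, 4, 0]
  [0, 0, 4]
(up to reordering of blocks).

Per-block formulas:
  For a 2×2 Jordan block J_2(4): exp(t · J_2(4)) = e^(4t)·(I + t·N), where N is the 2×2 nilpotent shift.
  For a 1×1 block at λ = 4: exp(t · [4]) = [e^(4t)].

After assembling e^{tJ} and conjugating by P, we get:

e^{tA} =
  [-t*exp(4*t) + exp(4*t), -t*exp(4*t), t*exp(4*t)]
  [t*exp(4*t), t*exp(4*t) + exp(4*t), -t*exp(4*t)]
  [0, 0, exp(4*t)]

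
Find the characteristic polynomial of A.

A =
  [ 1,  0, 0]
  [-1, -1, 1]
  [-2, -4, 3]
x^3 - 3*x^2 + 3*x - 1

Expanding det(x·I − A) (e.g. by cofactor expansion or by noting that A is similar to its Jordan form J, which has the same characteristic polynomial as A) gives
  χ_A(x) = x^3 - 3*x^2 + 3*x - 1
which factors as (x - 1)^3. The eigenvalues (with algebraic multiplicities) are λ = 1 with multiplicity 3.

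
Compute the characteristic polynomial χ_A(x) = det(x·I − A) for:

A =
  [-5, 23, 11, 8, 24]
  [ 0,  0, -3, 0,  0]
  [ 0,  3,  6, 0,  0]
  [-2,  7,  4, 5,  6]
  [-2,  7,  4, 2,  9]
x^5 - 15*x^4 + 90*x^3 - 270*x^2 + 405*x - 243

Expanding det(x·I − A) (e.g. by cofactor expansion or by noting that A is similar to its Jordan form J, which has the same characteristic polynomial as A) gives
  χ_A(x) = x^5 - 15*x^4 + 90*x^3 - 270*x^2 + 405*x - 243
which factors as (x - 3)^5. The eigenvalues (with algebraic multiplicities) are λ = 3 with multiplicity 5.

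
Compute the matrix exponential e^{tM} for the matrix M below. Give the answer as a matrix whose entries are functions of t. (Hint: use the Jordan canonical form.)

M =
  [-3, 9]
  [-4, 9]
e^{tM} =
  [-6*t*exp(3*t) + exp(3*t), 9*t*exp(3*t)]
  [-4*t*exp(3*t), 6*t*exp(3*t) + exp(3*t)]

Strategy: write M = P · J · P⁻¹ where J is a Jordan canonical form, so e^{tM} = P · e^{tJ} · P⁻¹, and e^{tJ} can be computed block-by-block.

M has Jordan form
J =
  [3, 1]
  [0, 3]
(up to reordering of blocks).

Per-block formulas:
  For a 2×2 Jordan block J_2(3): exp(t · J_2(3)) = e^(3t)·(I + t·N), where N is the 2×2 nilpotent shift.

After assembling e^{tJ} and conjugating by P, we get:

e^{tM} =
  [-6*t*exp(3*t) + exp(3*t), 9*t*exp(3*t)]
  [-4*t*exp(3*t), 6*t*exp(3*t) + exp(3*t)]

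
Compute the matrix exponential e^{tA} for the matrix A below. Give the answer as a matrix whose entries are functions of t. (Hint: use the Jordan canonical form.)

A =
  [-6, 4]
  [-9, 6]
e^{tA} =
  [1 - 6*t, 4*t]
  [-9*t, 6*t + 1]

Strategy: write A = P · J · P⁻¹ where J is a Jordan canonical form, so e^{tA} = P · e^{tJ} · P⁻¹, and e^{tJ} can be computed block-by-block.

A has Jordan form
J =
  [0, 1]
  [0, 0]
(up to reordering of blocks).

Per-block formulas:
  For a 2×2 Jordan block J_2(0): exp(t · J_2(0)) = e^(0t)·(I + t·N), where N is the 2×2 nilpotent shift.

After assembling e^{tJ} and conjugating by P, we get:

e^{tA} =
  [1 - 6*t, 4*t]
  [-9*t, 6*t + 1]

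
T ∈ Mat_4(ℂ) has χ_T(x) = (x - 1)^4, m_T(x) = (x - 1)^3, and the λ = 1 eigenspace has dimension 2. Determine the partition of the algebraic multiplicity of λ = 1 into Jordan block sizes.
Block sizes for λ = 1: [3, 1]

Step 1 — from the characteristic polynomial, algebraic multiplicity of λ = 1 is 4. From dim ker(T − (1)·I) = 2, there are exactly 2 Jordan blocks for λ = 1.
Step 2 — from the minimal polynomial, the factor (x − 1)^3 tells us the largest block for λ = 1 has size 3.
Step 3 — with total size 4, 2 blocks, and largest block 3, the block sizes (in nonincreasing order) are [3, 1].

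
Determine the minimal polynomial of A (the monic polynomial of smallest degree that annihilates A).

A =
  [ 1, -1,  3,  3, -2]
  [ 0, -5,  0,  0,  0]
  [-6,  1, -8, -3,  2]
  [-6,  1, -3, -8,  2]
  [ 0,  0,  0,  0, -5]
x^2 + 10*x + 25

The characteristic polynomial is χ_A(x) = (x + 5)^5, so the eigenvalues are known. The minimal polynomial is
  m_A(x) = Π_λ (x − λ)^{k_λ}
where k_λ is the size of the *largest* Jordan block for λ (equivalently, the smallest k with (A − λI)^k v = 0 for every generalised eigenvector v of λ).

  λ = -5: largest Jordan block has size 2, contributing (x + 5)^2

So m_A(x) = (x + 5)^2 = x^2 + 10*x + 25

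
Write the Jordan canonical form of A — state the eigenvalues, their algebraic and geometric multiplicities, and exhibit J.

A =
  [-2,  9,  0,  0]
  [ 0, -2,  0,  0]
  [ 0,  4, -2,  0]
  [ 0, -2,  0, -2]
J_2(-2) ⊕ J_1(-2) ⊕ J_1(-2)

The characteristic polynomial is
  det(x·I − A) = x^4 + 8*x^3 + 24*x^2 + 32*x + 16 = (x + 2)^4

Eigenvalues and multiplicities (the geometric multiplicity of λ is n − rank(A − λI), which equals the number of Jordan blocks for λ):
  λ = -2: algebraic multiplicity = 4, geometric multiplicity = 3

Determining the block sizes for each eigenvalue:
  λ = -2: 3 blocks summing to 4 forces exactly one block of size 2 and the rest size 1 → block sizes [2, 1, 1]

Assembling the blocks gives a Jordan form
J =
  [-2,  1,  0,  0]
  [ 0, -2,  0,  0]
  [ 0,  0, -2,  0]
  [ 0,  0,  0, -2]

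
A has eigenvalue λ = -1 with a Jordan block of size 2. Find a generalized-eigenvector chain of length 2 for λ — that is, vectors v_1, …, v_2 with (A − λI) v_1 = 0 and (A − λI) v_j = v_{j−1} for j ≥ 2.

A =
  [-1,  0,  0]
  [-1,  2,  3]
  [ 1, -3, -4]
A Jordan chain for λ = -1 of length 2:
v_1 = (0, -1, 1)ᵀ
v_2 = (1, 0, 0)ᵀ

Let N = A − (-1)·I. We want v_2 with N^2 v_2 = 0 but N^1 v_2 ≠ 0; then v_{j-1} := N · v_j for j = 2, …, 2.

Pick v_2 = (1, 0, 0)ᵀ.
Then v_1 = N · v_2 = (0, -1, 1)ᵀ.

Sanity check: (A − (-1)·I) v_1 = (0, 0, 0)ᵀ = 0. ✓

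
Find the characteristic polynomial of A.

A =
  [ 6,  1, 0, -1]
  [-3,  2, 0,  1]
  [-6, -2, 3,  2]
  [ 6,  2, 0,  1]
x^4 - 12*x^3 + 54*x^2 - 108*x + 81

Expanding det(x·I − A) (e.g. by cofactor expansion or by noting that A is similar to its Jordan form J, which has the same characteristic polynomial as A) gives
  χ_A(x) = x^4 - 12*x^3 + 54*x^2 - 108*x + 81
which factors as (x - 3)^4. The eigenvalues (with algebraic multiplicities) are λ = 3 with multiplicity 4.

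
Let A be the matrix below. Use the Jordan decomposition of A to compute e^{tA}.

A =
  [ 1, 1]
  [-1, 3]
e^{tA} =
  [-t*exp(2*t) + exp(2*t), t*exp(2*t)]
  [-t*exp(2*t), t*exp(2*t) + exp(2*t)]

Strategy: write A = P · J · P⁻¹ where J is a Jordan canonical form, so e^{tA} = P · e^{tJ} · P⁻¹, and e^{tJ} can be computed block-by-block.

A has Jordan form
J =
  [2, 1]
  [0, 2]
(up to reordering of blocks).

Per-block formulas:
  For a 2×2 Jordan block J_2(2): exp(t · J_2(2)) = e^(2t)·(I + t·N), where N is the 2×2 nilpotent shift.

After assembling e^{tJ} and conjugating by P, we get:

e^{tA} =
  [-t*exp(2*t) + exp(2*t), t*exp(2*t)]
  [-t*exp(2*t), t*exp(2*t) + exp(2*t)]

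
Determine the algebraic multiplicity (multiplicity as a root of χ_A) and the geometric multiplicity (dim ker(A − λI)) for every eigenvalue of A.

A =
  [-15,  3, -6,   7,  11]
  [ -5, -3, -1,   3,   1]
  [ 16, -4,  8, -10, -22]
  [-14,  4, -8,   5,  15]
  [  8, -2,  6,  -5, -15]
λ = -4: alg = 5, geom = 2

Step 1 — factor the characteristic polynomial to read off the algebraic multiplicities:
  χ_A(x) = (x + 4)^5

Step 2 — compute geometric multiplicities via the rank-nullity identity g(λ) = n − rank(A − λI):
  rank(A − (-4)·I) = 3, so dim ker(A − (-4)·I) = n − 3 = 2

Summary:
  λ = -4: algebraic multiplicity = 5, geometric multiplicity = 2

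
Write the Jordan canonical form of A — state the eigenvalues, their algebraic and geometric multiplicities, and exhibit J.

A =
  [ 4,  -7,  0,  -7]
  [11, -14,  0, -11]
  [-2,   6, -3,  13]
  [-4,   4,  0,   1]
J_2(-3) ⊕ J_2(-3)

The characteristic polynomial is
  det(x·I − A) = x^4 + 12*x^3 + 54*x^2 + 108*x + 81 = (x + 3)^4

Eigenvalues and multiplicities (the geometric multiplicity of λ is n − rank(A − λI), which equals the number of Jordan blocks for λ):
  λ = -3: algebraic multiplicity = 4, geometric multiplicity = 2

Determining the block sizes for each eigenvalue:
  λ = -3: with am = 4 and gm = 2, the partition is not yet determined (e.g. several partitions of 4 into 2 parts exist). Let N = A − (-3)·I. Computing rank(N^1) = 2, rank(N^2) = 0; the number of blocks of size ≥ j is rank(N^{j−1}) − rank(N^j), giving [2, 2]. So we have 2 block(s) of size 2 → block sizes [2, 2]

Assembling the blocks gives a Jordan form
J =
  [-3,  1,  0,  0]
  [ 0, -3,  0,  0]
  [ 0,  0, -3,  1]
  [ 0,  0,  0, -3]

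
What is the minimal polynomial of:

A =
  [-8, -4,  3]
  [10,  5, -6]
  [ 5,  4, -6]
x^2 + 6*x + 9

The characteristic polynomial is χ_A(x) = (x + 3)^3, so the eigenvalues are known. The minimal polynomial is
  m_A(x) = Π_λ (x − λ)^{k_λ}
where k_λ is the size of the *largest* Jordan block for λ (equivalently, the smallest k with (A − λI)^k v = 0 for every generalised eigenvector v of λ).

  λ = -3: largest Jordan block has size 2, contributing (x + 3)^2

So m_A(x) = (x + 3)^2 = x^2 + 6*x + 9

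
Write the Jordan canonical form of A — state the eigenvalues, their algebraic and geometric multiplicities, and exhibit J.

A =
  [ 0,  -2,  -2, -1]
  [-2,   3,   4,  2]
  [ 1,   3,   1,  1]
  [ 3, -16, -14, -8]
J_2(-1) ⊕ J_2(-1)

The characteristic polynomial is
  det(x·I − A) = x^4 + 4*x^3 + 6*x^2 + 4*x + 1 = (x + 1)^4

Eigenvalues and multiplicities (the geometric multiplicity of λ is n − rank(A − λI), which equals the number of Jordan blocks for λ):
  λ = -1: algebraic multiplicity = 4, geometric multiplicity = 2

Determining the block sizes for each eigenvalue:
  λ = -1: with am = 4 and gm = 2, the partition is not yet determined (e.g. several partitions of 4 into 2 parts exist). Let N = A − (-1)·I. Computing rank(N^1) = 2, rank(N^2) = 0; the number of blocks of size ≥ j is rank(N^{j−1}) − rank(N^j), giving [2, 2]. So we have 2 block(s) of size 2 → block sizes [2, 2]

Assembling the blocks gives a Jordan form
J =
  [-1,  1,  0,  0]
  [ 0, -1,  0,  0]
  [ 0,  0, -1,  1]
  [ 0,  0,  0, -1]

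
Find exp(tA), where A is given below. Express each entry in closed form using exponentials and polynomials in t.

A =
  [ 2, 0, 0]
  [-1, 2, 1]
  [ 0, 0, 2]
e^{tA} =
  [exp(2*t), 0, 0]
  [-t*exp(2*t), exp(2*t), t*exp(2*t)]
  [0, 0, exp(2*t)]

Strategy: write A = P · J · P⁻¹ where J is a Jordan canonical form, so e^{tA} = P · e^{tJ} · P⁻¹, and e^{tJ} can be computed block-by-block.

A has Jordan form
J =
  [2, 1, 0]
  [0, 2, 0]
  [0, 0, 2]
(up to reordering of blocks).

Per-block formulas:
  For a 1×1 block at λ = 2: exp(t · [2]) = [e^(2t)].
  For a 2×2 Jordan block J_2(2): exp(t · J_2(2)) = e^(2t)·(I + t·N), where N is the 2×2 nilpotent shift.

After assembling e^{tJ} and conjugating by P, we get:

e^{tA} =
  [exp(2*t), 0, 0]
  [-t*exp(2*t), exp(2*t), t*exp(2*t)]
  [0, 0, exp(2*t)]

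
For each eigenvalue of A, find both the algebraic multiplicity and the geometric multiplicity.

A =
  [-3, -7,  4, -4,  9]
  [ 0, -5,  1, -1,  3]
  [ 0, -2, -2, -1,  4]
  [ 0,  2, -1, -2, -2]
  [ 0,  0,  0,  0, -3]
λ = -3: alg = 5, geom = 2

Step 1 — factor the characteristic polynomial to read off the algebraic multiplicities:
  χ_A(x) = (x + 3)^5

Step 2 — compute geometric multiplicities via the rank-nullity identity g(λ) = n − rank(A − λI):
  rank(A − (-3)·I) = 3, so dim ker(A − (-3)·I) = n − 3 = 2

Summary:
  λ = -3: algebraic multiplicity = 5, geometric multiplicity = 2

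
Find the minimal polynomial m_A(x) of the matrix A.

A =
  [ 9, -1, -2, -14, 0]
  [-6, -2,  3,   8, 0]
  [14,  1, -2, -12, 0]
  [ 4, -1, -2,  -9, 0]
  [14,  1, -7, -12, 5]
x^4 + 4*x^3 - 18*x^2 - 108*x - 135

The characteristic polynomial is χ_A(x) = (x - 5)^2*(x + 3)^3, so the eigenvalues are known. The minimal polynomial is
  m_A(x) = Π_λ (x − λ)^{k_λ}
where k_λ is the size of the *largest* Jordan block for λ (equivalently, the smallest k with (A − λI)^k v = 0 for every generalised eigenvector v of λ).

  λ = -3: largest Jordan block has size 3, contributing (x + 3)^3
  λ = 5: largest Jordan block has size 1, contributing (x − 5)

So m_A(x) = (x - 5)*(x + 3)^3 = x^4 + 4*x^3 - 18*x^2 - 108*x - 135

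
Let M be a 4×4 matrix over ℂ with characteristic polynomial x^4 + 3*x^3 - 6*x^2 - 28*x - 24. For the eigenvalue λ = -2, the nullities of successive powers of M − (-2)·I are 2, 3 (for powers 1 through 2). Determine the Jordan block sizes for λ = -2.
Block sizes for λ = -2: [2, 1]

From the dimensions of kernels of powers, the number of Jordan blocks of size at least j is d_j − d_{j−1} where d_j = dim ker(N^j) (with d_0 = 0). Computing the differences gives [2, 1].
The number of blocks of size exactly k is (#blocks of size ≥ k) − (#blocks of size ≥ k + 1), so the partition is: 1 block(s) of size 1, 1 block(s) of size 2.
In nonincreasing order the block sizes are [2, 1].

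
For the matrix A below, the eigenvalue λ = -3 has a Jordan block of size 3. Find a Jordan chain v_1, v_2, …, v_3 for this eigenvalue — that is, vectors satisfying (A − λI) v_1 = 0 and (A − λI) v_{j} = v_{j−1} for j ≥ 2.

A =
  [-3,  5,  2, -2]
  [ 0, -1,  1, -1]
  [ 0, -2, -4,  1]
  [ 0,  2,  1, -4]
A Jordan chain for λ = -3 of length 3:
v_1 = (2, 0, 0, 0)ᵀ
v_2 = (5, 2, -2, 2)ᵀ
v_3 = (0, 1, 0, 0)ᵀ

Let N = A − (-3)·I. We want v_3 with N^3 v_3 = 0 but N^2 v_3 ≠ 0; then v_{j-1} := N · v_j for j = 3, …, 2.

Pick v_3 = (0, 1, 0, 0)ᵀ.
Then v_2 = N · v_3 = (5, 2, -2, 2)ᵀ.
Then v_1 = N · v_2 = (2, 0, 0, 0)ᵀ.

Sanity check: (A − (-3)·I) v_1 = (0, 0, 0, 0)ᵀ = 0. ✓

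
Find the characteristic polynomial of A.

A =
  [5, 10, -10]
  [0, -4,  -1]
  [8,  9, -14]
x^3 + 13*x^2 + 55*x + 75

Expanding det(x·I − A) (e.g. by cofactor expansion or by noting that A is similar to its Jordan form J, which has the same characteristic polynomial as A) gives
  χ_A(x) = x^3 + 13*x^2 + 55*x + 75
which factors as (x + 3)*(x + 5)^2. The eigenvalues (with algebraic multiplicities) are λ = -5 with multiplicity 2, λ = -3 with multiplicity 1.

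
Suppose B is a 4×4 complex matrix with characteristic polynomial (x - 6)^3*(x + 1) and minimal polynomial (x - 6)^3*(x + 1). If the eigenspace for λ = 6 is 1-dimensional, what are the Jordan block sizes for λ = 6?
Block sizes for λ = 6: [3]

Step 1 — from the characteristic polynomial, algebraic multiplicity of λ = 6 is 3. From dim ker(B − (6)·I) = 1, there are exactly 1 Jordan blocks for λ = 6.
Step 2 — from the minimal polynomial, the factor (x − 6)^3 tells us the largest block for λ = 6 has size 3.
Step 3 — with total size 3, 1 blocks, and largest block 3, the block sizes (in nonincreasing order) are [3].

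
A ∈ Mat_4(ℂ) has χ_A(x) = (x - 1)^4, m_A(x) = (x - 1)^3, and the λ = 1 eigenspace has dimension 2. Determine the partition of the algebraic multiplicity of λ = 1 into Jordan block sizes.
Block sizes for λ = 1: [3, 1]

Step 1 — from the characteristic polynomial, algebraic multiplicity of λ = 1 is 4. From dim ker(A − (1)·I) = 2, there are exactly 2 Jordan blocks for λ = 1.
Step 2 — from the minimal polynomial, the factor (x − 1)^3 tells us the largest block for λ = 1 has size 3.
Step 3 — with total size 4, 2 blocks, and largest block 3, the block sizes (in nonincreasing order) are [3, 1].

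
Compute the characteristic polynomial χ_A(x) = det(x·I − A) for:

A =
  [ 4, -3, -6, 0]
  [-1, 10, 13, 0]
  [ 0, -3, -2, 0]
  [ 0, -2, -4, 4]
x^4 - 16*x^3 + 96*x^2 - 256*x + 256

Expanding det(x·I − A) (e.g. by cofactor expansion or by noting that A is similar to its Jordan form J, which has the same characteristic polynomial as A) gives
  χ_A(x) = x^4 - 16*x^3 + 96*x^2 - 256*x + 256
which factors as (x - 4)^4. The eigenvalues (with algebraic multiplicities) are λ = 4 with multiplicity 4.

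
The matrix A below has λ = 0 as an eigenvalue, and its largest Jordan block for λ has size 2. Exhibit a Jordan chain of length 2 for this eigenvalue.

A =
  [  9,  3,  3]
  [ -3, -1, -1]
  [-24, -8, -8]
A Jordan chain for λ = 0 of length 2:
v_1 = (9, -3, -24)ᵀ
v_2 = (1, 0, 0)ᵀ

Let N = A − (0)·I. We want v_2 with N^2 v_2 = 0 but N^1 v_2 ≠ 0; then v_{j-1} := N · v_j for j = 2, …, 2.

Pick v_2 = (1, 0, 0)ᵀ.
Then v_1 = N · v_2 = (9, -3, -24)ᵀ.

Sanity check: (A − (0)·I) v_1 = (0, 0, 0)ᵀ = 0. ✓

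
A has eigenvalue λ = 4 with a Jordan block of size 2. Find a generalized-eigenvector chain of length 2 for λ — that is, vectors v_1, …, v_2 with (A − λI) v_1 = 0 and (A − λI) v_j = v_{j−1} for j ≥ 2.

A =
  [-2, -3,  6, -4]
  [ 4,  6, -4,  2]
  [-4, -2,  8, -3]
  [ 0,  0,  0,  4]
A Jordan chain for λ = 4 of length 2:
v_1 = (-6, 4, -4, 0)ᵀ
v_2 = (1, 0, 0, 0)ᵀ

Let N = A − (4)·I. We want v_2 with N^2 v_2 = 0 but N^1 v_2 ≠ 0; then v_{j-1} := N · v_j for j = 2, …, 2.

Pick v_2 = (1, 0, 0, 0)ᵀ.
Then v_1 = N · v_2 = (-6, 4, -4, 0)ᵀ.

Sanity check: (A − (4)·I) v_1 = (0, 0, 0, 0)ᵀ = 0. ✓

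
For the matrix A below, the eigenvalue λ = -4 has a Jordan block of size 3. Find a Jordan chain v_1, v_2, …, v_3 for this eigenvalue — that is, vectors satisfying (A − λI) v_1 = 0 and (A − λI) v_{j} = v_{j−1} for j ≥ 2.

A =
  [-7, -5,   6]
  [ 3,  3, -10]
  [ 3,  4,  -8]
A Jordan chain for λ = -4 of length 3:
v_1 = (12, -18, -9)ᵀ
v_2 = (-3, 3, 3)ᵀ
v_3 = (1, 0, 0)ᵀ

Let N = A − (-4)·I. We want v_3 with N^3 v_3 = 0 but N^2 v_3 ≠ 0; then v_{j-1} := N · v_j for j = 3, …, 2.

Pick v_3 = (1, 0, 0)ᵀ.
Then v_2 = N · v_3 = (-3, 3, 3)ᵀ.
Then v_1 = N · v_2 = (12, -18, -9)ᵀ.

Sanity check: (A − (-4)·I) v_1 = (0, 0, 0)ᵀ = 0. ✓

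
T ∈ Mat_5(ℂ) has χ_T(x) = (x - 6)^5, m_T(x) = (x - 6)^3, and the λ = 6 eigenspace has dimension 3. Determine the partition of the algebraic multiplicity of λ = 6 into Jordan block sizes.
Block sizes for λ = 6: [3, 1, 1]

Step 1 — from the characteristic polynomial, algebraic multiplicity of λ = 6 is 5. From dim ker(T − (6)·I) = 3, there are exactly 3 Jordan blocks for λ = 6.
Step 2 — from the minimal polynomial, the factor (x − 6)^3 tells us the largest block for λ = 6 has size 3.
Step 3 — with total size 5, 3 blocks, and largest block 3, the block sizes (in nonincreasing order) are [3, 1, 1].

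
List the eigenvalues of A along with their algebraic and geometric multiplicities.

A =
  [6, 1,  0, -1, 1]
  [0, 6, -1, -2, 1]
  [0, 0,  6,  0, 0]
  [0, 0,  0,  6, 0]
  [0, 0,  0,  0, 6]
λ = 6: alg = 5, geom = 3

Step 1 — factor the characteristic polynomial to read off the algebraic multiplicities:
  χ_A(x) = (x - 6)^5

Step 2 — compute geometric multiplicities via the rank-nullity identity g(λ) = n − rank(A − λI):
  rank(A − (6)·I) = 2, so dim ker(A − (6)·I) = n − 2 = 3

Summary:
  λ = 6: algebraic multiplicity = 5, geometric multiplicity = 3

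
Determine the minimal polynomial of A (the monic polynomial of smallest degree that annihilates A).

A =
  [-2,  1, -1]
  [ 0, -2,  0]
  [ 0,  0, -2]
x^2 + 4*x + 4

The characteristic polynomial is χ_A(x) = (x + 2)^3, so the eigenvalues are known. The minimal polynomial is
  m_A(x) = Π_λ (x − λ)^{k_λ}
where k_λ is the size of the *largest* Jordan block for λ (equivalently, the smallest k with (A − λI)^k v = 0 for every generalised eigenvector v of λ).

  λ = -2: largest Jordan block has size 2, contributing (x + 2)^2

So m_A(x) = (x + 2)^2 = x^2 + 4*x + 4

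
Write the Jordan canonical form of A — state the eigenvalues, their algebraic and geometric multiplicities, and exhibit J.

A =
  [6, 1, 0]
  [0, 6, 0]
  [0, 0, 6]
J_2(6) ⊕ J_1(6)

The characteristic polynomial is
  det(x·I − A) = x^3 - 18*x^2 + 108*x - 216 = (x - 6)^3

Eigenvalues and multiplicities (the geometric multiplicity of λ is n − rank(A − λI), which equals the number of Jordan blocks for λ):
  λ = 6: algebraic multiplicity = 3, geometric multiplicity = 2

Determining the block sizes for each eigenvalue:
  λ = 6: 2 blocks summing to 3 forces exactly one block of size 2 and the rest size 1 → block sizes [2, 1]

Assembling the blocks gives a Jordan form
J =
  [6, 1, 0]
  [0, 6, 0]
  [0, 0, 6]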